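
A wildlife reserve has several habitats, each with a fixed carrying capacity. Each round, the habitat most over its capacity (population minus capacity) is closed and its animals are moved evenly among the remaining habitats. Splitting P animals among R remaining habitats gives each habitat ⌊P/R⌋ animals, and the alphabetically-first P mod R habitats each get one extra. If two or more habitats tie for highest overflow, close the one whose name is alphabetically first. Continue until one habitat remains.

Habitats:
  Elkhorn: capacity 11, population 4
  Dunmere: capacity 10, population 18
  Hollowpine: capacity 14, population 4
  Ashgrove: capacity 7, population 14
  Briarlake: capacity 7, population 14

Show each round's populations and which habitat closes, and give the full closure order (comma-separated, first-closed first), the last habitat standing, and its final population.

Round 1: Ashgrove=14 Briarlake=14 Dunmere=18 Elkhorn=4 Hollowpine=4 → close Dunmere (overflow 8)
  18÷4 = 4 each, +1 to first 2
Round 2: Ashgrove=19 Briarlake=19 Elkhorn=8 Hollowpine=8 → close Ashgrove (overflow 12)
  19÷3 = 6 each, +1 to first 1
Round 3: Briarlake=26 Elkhorn=14 Hollowpine=14 → close Briarlake (overflow 19)
  26÷2 = 13 each, +1 to first 0
Round 4: Elkhorn=27 Hollowpine=27 → close Elkhorn (overflow 16)
  27÷1 = 27 each, +1 to first 0

Closure order: Dunmere, Ashgrove, Briarlake, Elkhorn
Last habitat: Hollowpine with 54 animals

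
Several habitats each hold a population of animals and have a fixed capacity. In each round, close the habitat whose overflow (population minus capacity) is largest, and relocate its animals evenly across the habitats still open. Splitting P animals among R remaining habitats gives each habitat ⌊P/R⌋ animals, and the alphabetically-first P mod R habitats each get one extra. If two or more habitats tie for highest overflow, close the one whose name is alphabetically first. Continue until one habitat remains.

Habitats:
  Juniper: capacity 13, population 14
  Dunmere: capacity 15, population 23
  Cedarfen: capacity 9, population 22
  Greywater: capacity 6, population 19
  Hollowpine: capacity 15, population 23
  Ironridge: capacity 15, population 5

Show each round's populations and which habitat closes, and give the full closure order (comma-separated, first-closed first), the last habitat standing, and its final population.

Closure order: Cedarfen, Greywater, Dunmere, Hollowpine, Juniper
Last habitat: Ironridge with 106 animals

Round 1: Cedarfen=22 Dunmere=23 Greywater=19 Hollowpine=23 Ironridge=5 Juniper=14 → close Cedarfen (overflow 13)
  22÷5 = 4 each, +1 to first 2
Round 2: Dunmere=28 Greywater=24 Hollowpine=27 Ironridge=9 Juniper=18 → close Greywater (overflow 18)
  24÷4 = 6 each, +1 to first 0
Round 3: Dunmere=34 Hollowpine=33 Ironridge=15 Juniper=24 → close Dunmere (overflow 19)
  34÷3 = 11 each, +1 to first 1
Round 4: Hollowpine=45 Ironridge=26 Juniper=35 → close Hollowpine (overflow 30)
  45÷2 = 22 each, +1 to first 1
Round 5: Ironridge=49 Juniper=57 → close Juniper (overflow 44)
  57÷1 = 57 each, +1 to first 0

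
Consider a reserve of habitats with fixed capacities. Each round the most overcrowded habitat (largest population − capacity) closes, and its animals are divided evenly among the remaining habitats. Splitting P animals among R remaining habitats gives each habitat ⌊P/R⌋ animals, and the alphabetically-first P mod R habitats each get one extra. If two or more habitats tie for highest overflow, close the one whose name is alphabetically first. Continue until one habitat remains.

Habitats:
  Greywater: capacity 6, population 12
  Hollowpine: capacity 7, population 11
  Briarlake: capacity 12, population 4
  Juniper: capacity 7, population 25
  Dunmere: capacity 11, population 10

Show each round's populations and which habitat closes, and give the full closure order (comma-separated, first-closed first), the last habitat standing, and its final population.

Closure order: Juniper, Greywater, Hollowpine, Dunmere
Last habitat: Briarlake with 62 animals

Round 1: Briarlake=4 Dunmere=10 Greywater=12 Hollowpine=11 Juniper=25 → close Juniper (overflow 18)
  25÷4 = 6 each, +1 to first 1
Round 2: Briarlake=11 Dunmere=16 Greywater=18 Hollowpine=17 → close Greywater (overflow 12)
  18÷3 = 6 each, +1 to first 0
Round 3: Briarlake=17 Dunmere=22 Hollowpine=23 → close Hollowpine (overflow 16)
  23÷2 = 11 each, +1 to first 1
Round 4: Briarlake=29 Dunmere=33 → close Dunmere (overflow 22)
  33÷1 = 33 each, +1 to first 0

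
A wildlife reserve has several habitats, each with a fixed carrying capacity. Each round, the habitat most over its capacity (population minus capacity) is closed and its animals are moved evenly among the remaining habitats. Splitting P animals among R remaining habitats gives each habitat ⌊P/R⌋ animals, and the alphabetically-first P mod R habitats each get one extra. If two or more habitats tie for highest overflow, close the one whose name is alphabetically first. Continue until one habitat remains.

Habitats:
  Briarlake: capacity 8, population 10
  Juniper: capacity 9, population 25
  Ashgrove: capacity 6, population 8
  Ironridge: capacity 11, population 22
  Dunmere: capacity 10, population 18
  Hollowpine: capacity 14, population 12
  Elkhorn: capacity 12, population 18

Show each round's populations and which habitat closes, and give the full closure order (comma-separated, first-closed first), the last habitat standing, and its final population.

Round 1: Ashgrove=8 Briarlake=10 Dunmere=18 Elkhorn=18 Hollowpine=12 Ironridge=22 Juniper=25 → close Juniper (overflow 16)
  25÷6 = 4 each, +1 to first 1
Round 2: Ashgrove=13 Briarlake=14 Dunmere=22 Elkhorn=22 Hollowpine=16 Ironridge=26 → close Ironridge (overflow 15)
  26÷5 = 5 each, +1 to first 1
Round 3: Ashgrove=19 Briarlake=19 Dunmere=27 Elkhorn=27 Hollowpine=21 → close Dunmere (overflow 17)
  27÷4 = 6 each, +1 to first 3
Round 4: Ashgrove=26 Briarlake=26 Elkhorn=34 Hollowpine=27 → close Elkhorn (overflow 22)
  34÷3 = 11 each, +1 to first 1
Round 5: Ashgrove=38 Briarlake=37 Hollowpine=38 → close Ashgrove (overflow 32)
  38÷2 = 19 each, +1 to first 0
Round 6: Briarlake=56 Hollowpine=57 → close Briarlake (overflow 48)
  56÷1 = 56 each, +1 to first 0

Closure order: Juniper, Ironridge, Dunmere, Elkhorn, Ashgrove, Briarlake
Last habitat: Hollowpine with 113 animals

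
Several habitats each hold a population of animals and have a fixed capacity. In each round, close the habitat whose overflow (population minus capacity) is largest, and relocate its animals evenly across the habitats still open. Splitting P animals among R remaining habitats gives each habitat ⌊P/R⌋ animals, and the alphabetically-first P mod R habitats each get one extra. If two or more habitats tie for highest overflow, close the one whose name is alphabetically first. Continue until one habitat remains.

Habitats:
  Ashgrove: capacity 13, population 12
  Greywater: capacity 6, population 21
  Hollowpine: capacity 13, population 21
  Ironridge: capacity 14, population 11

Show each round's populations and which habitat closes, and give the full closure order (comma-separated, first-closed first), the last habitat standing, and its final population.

Closure order: Greywater, Hollowpine, Ashgrove
Last habitat: Ironridge with 65 animals

Round 1: Ashgrove=12 Greywater=21 Hollowpine=21 Ironridge=11 → close Greywater (overflow 15)
  21÷3 = 7 each, +1 to first 0
Round 2: Ashgrove=19 Hollowpine=28 Ironridge=18 → close Hollowpine (overflow 15)
  28÷2 = 14 each, +1 to first 0
Round 3: Ashgrove=33 Ironridge=32 → close Ashgrove (overflow 20)
  33÷1 = 33 each, +1 to first 0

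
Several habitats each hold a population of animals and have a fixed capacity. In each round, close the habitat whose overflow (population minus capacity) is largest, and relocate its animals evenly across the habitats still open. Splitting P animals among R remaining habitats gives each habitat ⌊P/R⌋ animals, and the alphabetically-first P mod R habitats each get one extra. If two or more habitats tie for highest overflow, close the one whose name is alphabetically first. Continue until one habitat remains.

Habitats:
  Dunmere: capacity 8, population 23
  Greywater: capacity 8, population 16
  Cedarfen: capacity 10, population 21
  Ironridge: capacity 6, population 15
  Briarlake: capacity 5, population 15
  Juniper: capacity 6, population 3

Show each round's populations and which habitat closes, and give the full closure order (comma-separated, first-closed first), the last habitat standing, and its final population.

Closure order: Dunmere, Cedarfen, Briarlake, Greywater, Ironridge
Last habitat: Juniper with 93 animals

Round 1: Briarlake=15 Cedarfen=21 Dunmere=23 Greywater=16 Ironridge=15 Juniper=3 → close Dunmere (overflow 15)
  23÷5 = 4 each, +1 to first 3
Round 2: Briarlake=20 Cedarfen=26 Greywater=21 Ironridge=19 Juniper=7 → close Cedarfen (overflow 16)
  26÷4 = 6 each, +1 to first 2
Round 3: Briarlake=27 Greywater=28 Ironridge=25 Juniper=13 → close Briarlake (overflow 22)
  27÷3 = 9 each, +1 to first 0
Round 4: Greywater=37 Ironridge=34 Juniper=22 → close Greywater (overflow 29)
  37÷2 = 18 each, +1 to first 1
Round 5: Ironridge=53 Juniper=40 → close Ironridge (overflow 47)
  53÷1 = 53 each, +1 to first 0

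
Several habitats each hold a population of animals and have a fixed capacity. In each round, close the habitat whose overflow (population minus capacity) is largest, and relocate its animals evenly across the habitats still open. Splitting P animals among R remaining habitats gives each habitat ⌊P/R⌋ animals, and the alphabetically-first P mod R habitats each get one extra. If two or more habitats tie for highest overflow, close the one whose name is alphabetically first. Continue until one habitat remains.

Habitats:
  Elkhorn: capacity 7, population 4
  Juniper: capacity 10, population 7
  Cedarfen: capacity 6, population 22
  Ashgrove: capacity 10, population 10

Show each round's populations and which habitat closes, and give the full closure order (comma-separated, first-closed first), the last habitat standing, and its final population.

Round 1: Ashgrove=10 Cedarfen=22 Elkhorn=4 Juniper=7 → close Cedarfen (overflow 16)
  22÷3 = 7 each, +1 to first 1
Round 2: Ashgrove=18 Elkhorn=11 Juniper=14 → close Ashgrove (overflow 8)
  18÷2 = 9 each, +1 to first 0
Round 3: Elkhorn=20 Juniper=23 → close Elkhorn (overflow 13)
  20÷1 = 20 each, +1 to first 0

Closure order: Cedarfen, Ashgrove, Elkhorn
Last habitat: Juniper with 43 animals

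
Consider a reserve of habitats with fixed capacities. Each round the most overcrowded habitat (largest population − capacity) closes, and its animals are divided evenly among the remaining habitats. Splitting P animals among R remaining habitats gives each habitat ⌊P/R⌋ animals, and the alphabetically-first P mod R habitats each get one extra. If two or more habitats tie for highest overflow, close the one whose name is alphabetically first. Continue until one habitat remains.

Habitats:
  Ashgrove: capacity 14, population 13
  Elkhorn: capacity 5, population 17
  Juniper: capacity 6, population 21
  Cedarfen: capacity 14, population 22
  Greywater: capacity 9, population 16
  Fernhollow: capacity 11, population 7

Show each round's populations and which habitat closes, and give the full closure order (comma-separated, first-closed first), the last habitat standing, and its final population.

Closure order: Juniper, Elkhorn, Cedarfen, Greywater, Ashgrove
Last habitat: Fernhollow with 96 animals

Round 1: Ashgrove=13 Cedarfen=22 Elkhorn=17 Fernhollow=7 Greywater=16 Juniper=21 → close Juniper (overflow 15)
  21÷5 = 4 each, +1 to first 1
Round 2: Ashgrove=18 Cedarfen=26 Elkhorn=21 Fernhollow=11 Greywater=20 → close Elkhorn (overflow 16)
  21÷4 = 5 each, +1 to first 1
Round 3: Ashgrove=24 Cedarfen=31 Fernhollow=16 Greywater=25 → close Cedarfen (overflow 17)
  31÷3 = 10 each, +1 to first 1
Round 4: Ashgrove=35 Fernhollow=26 Greywater=35 → close Greywater (overflow 26)
  35÷2 = 17 each, +1 to first 1
Round 5: Ashgrove=53 Fernhollow=43 → close Ashgrove (overflow 39)
  53÷1 = 53 each, +1 to first 0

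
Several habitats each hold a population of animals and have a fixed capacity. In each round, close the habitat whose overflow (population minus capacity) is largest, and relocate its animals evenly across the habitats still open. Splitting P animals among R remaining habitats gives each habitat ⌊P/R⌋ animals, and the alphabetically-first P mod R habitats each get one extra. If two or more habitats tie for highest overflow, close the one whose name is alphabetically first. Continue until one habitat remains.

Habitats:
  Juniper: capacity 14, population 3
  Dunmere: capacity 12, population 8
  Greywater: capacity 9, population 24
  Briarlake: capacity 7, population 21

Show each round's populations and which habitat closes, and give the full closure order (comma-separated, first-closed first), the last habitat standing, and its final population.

Round 1: Briarlake=21 Dunmere=8 Greywater=24 Juniper=3 → close Greywater (overflow 15)
  24÷3 = 8 each, +1 to first 0
Round 2: Briarlake=29 Dunmere=16 Juniper=11 → close Briarlake (overflow 22)
  29÷2 = 14 each, +1 to first 1
Round 3: Dunmere=31 Juniper=25 → close Dunmere (overflow 19)
  31÷1 = 31 each, +1 to first 0

Closure order: Greywater, Briarlake, Dunmere
Last habitat: Juniper with 56 animals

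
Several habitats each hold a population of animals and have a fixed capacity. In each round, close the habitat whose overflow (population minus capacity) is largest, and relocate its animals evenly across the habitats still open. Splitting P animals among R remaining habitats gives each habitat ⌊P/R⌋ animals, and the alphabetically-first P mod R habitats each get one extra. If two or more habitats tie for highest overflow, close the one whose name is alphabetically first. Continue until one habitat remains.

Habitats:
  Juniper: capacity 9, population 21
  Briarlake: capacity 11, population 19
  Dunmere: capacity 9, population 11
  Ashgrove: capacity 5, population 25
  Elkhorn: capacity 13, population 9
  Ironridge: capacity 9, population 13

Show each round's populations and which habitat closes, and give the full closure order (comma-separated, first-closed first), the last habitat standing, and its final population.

Closure order: Ashgrove, Juniper, Briarlake, Dunmere, Ironridge
Last habitat: Elkhorn with 98 animals

Round 1: Ashgrove=25 Briarlake=19 Dunmere=11 Elkhorn=9 Ironridge=13 Juniper=21 → close Ashgrove (overflow 20)
  25÷5 = 5 each, +1 to first 0
Round 2: Briarlake=24 Dunmere=16 Elkhorn=14 Ironridge=18 Juniper=26 → close Juniper (overflow 17)
  26÷4 = 6 each, +1 to first 2
Round 3: Briarlake=31 Dunmere=23 Elkhorn=20 Ironridge=24 → close Briarlake (overflow 20)
  31÷3 = 10 each, +1 to first 1
Round 4: Dunmere=34 Elkhorn=30 Ironridge=34 → close Dunmere (overflow 25)
  34÷2 = 17 each, +1 to first 0
Round 5: Elkhorn=47 Ironridge=51 → close Ironridge (overflow 42)
  51÷1 = 51 each, +1 to first 0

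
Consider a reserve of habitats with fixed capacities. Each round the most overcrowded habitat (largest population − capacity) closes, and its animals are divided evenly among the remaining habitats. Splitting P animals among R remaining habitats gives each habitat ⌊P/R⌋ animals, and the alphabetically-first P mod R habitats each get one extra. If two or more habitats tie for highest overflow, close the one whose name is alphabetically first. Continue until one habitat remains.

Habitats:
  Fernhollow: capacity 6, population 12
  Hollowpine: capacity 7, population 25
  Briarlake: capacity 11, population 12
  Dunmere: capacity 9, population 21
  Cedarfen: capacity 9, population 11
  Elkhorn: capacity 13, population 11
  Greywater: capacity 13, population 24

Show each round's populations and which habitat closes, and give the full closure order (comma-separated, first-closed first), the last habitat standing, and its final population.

Closure order: Hollowpine, Dunmere, Greywater, Fernhollow, Briarlake, Cedarfen
Last habitat: Elkhorn with 116 animals

Round 1: Briarlake=12 Cedarfen=11 Dunmere=21 Elkhorn=11 Fernhollow=12 Greywater=24 Hollowpine=25 → close Hollowpine (overflow 18)
  25÷6 = 4 each, +1 to first 1
Round 2: Briarlake=17 Cedarfen=15 Dunmere=25 Elkhorn=15 Fernhollow=16 Greywater=28 → close Dunmere (overflow 16)
  25÷5 = 5 each, +1 to first 0
Round 3: Briarlake=22 Cedarfen=20 Elkhorn=20 Fernhollow=21 Greywater=33 → close Greywater (overflow 20)
  33÷4 = 8 each, +1 to first 1
Round 4: Briarlake=31 Cedarfen=28 Elkhorn=28 Fernhollow=29 → close Fernhollow (overflow 23)
  29÷3 = 9 each, +1 to first 2
Round 5: Briarlake=41 Cedarfen=38 Elkhorn=37 → close Briarlake (overflow 30)
  41÷2 = 20 each, +1 to first 1
Round 6: Cedarfen=59 Elkhorn=57 → close Cedarfen (overflow 50)
  59÷1 = 59 each, +1 to first 0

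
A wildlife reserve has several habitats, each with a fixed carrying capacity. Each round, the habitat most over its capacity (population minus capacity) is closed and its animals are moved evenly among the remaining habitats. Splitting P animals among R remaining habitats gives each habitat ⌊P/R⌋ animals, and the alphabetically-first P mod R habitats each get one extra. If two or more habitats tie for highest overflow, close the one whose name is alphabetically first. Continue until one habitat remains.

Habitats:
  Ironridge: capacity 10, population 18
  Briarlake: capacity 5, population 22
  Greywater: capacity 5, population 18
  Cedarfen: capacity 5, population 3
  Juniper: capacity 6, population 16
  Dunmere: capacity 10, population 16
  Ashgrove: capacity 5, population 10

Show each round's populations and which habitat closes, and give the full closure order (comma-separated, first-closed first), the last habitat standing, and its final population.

Round 1: Ashgrove=10 Briarlake=22 Cedarfen=3 Dunmere=16 Greywater=18 Ironridge=18 Juniper=16 → close Briarlake (overflow 17)
  22÷6 = 3 each, +1 to first 4
Round 2: Ashgrove=14 Cedarfen=7 Dunmere=20 Greywater=22 Ironridge=21 Juniper=19 → close Greywater (overflow 17)
  22÷5 = 4 each, +1 to first 2
Round 3: Ashgrove=19 Cedarfen=12 Dunmere=24 Ironridge=25 Juniper=23 → close Juniper (overflow 17)
  23÷4 = 5 each, +1 to first 3
Round 4: Ashgrove=25 Cedarfen=18 Dunmere=30 Ironridge=30 → close Ashgrove (overflow 20)
  25÷3 = 8 each, +1 to first 1
Round 5: Cedarfen=27 Dunmere=38 Ironridge=38 → close Dunmere (overflow 28)
  38÷2 = 19 each, +1 to first 0
Round 6: Cedarfen=46 Ironridge=57 → close Ironridge (overflow 47)
  57÷1 = 57 each, +1 to first 0

Closure order: Briarlake, Greywater, Juniper, Ashgrove, Dunmere, Ironridge
Last habitat: Cedarfen with 103 animals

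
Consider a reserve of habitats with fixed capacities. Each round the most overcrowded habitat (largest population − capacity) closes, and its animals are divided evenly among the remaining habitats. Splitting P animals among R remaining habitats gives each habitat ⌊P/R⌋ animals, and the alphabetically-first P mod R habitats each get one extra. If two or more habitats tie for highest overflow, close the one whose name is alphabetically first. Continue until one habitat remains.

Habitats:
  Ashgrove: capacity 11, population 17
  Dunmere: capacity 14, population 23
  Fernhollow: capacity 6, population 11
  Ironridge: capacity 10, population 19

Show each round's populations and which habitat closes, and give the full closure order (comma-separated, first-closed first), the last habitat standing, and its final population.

Round 1: Ashgrove=17 Dunmere=23 Fernhollow=11 Ironridge=19 → close Dunmere (overflow 9)
  23÷3 = 7 each, +1 to first 2
Round 2: Ashgrove=25 Fernhollow=19 Ironridge=26 → close Ironridge (overflow 16)
  26÷2 = 13 each, +1 to first 0
Round 3: Ashgrove=38 Fernhollow=32 → close Ashgrove (overflow 27)
  38÷1 = 38 each, +1 to first 0

Closure order: Dunmere, Ironridge, Ashgrove
Last habitat: Fernhollow with 70 animals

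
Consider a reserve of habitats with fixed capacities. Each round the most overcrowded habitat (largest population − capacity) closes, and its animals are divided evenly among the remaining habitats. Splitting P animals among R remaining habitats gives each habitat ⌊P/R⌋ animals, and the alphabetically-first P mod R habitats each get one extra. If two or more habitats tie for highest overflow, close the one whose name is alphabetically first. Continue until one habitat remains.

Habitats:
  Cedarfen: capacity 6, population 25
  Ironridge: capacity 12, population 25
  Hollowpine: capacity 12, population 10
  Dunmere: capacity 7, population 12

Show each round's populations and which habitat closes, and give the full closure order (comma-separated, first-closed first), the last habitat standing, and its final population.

Round 1: Cedarfen=25 Dunmere=12 Hollowpine=10 Ironridge=25 → close Cedarfen (overflow 19)
  25÷3 = 8 each, +1 to first 1
Round 2: Dunmere=21 Hollowpine=18 Ironridge=33 → close Ironridge (overflow 21)
  33÷2 = 16 each, +1 to first 1
Round 3: Dunmere=38 Hollowpine=34 → close Dunmere (overflow 31)
  38÷1 = 38 each, +1 to first 0

Closure order: Cedarfen, Ironridge, Dunmere
Last habitat: Hollowpine with 72 animals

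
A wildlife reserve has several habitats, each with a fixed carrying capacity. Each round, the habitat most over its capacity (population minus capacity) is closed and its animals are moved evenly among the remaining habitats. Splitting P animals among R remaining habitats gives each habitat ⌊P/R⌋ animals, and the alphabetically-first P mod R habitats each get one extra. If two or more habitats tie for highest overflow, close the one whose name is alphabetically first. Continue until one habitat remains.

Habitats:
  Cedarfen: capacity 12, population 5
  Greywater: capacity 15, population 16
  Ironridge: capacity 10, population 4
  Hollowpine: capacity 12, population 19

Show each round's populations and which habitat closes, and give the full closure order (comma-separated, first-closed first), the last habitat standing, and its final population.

Closure order: Hollowpine, Greywater, Cedarfen
Last habitat: Ironridge with 44 animals

Round 1: Cedarfen=5 Greywater=16 Hollowpine=19 Ironridge=4 → close Hollowpine (overflow 7)
  19÷3 = 6 each, +1 to first 1
Round 2: Cedarfen=12 Greywater=22 Ironridge=10 → close Greywater (overflow 7)
  22÷2 = 11 each, +1 to first 0
Round 3: Cedarfen=23 Ironridge=21 → close Cedarfen (overflow 11)
  23÷1 = 23 each, +1 to first 0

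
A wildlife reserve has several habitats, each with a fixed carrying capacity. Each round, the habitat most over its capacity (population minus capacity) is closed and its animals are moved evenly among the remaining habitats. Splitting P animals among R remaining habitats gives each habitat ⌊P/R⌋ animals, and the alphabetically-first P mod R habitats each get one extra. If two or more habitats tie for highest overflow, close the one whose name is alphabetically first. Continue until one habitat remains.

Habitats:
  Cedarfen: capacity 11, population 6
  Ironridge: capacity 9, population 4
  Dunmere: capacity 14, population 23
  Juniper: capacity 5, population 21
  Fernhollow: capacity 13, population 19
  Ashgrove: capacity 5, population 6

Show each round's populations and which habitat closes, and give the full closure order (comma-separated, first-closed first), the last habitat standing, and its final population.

Round 1: Ashgrove=6 Cedarfen=6 Dunmere=23 Fernhollow=19 Ironridge=4 Juniper=21 → close Juniper (overflow 16)
  21÷5 = 4 each, +1 to first 1
Round 2: Ashgrove=11 Cedarfen=10 Dunmere=27 Fernhollow=23 Ironridge=8 → close Dunmere (overflow 13)
  27÷4 = 6 each, +1 to first 3
Round 3: Ashgrove=18 Cedarfen=17 Fernhollow=30 Ironridge=14 → close Fernhollow (overflow 17)
  30÷3 = 10 each, +1 to first 0
Round 4: Ashgrove=28 Cedarfen=27 Ironridge=24 → close Ashgrove (overflow 23)
  28÷2 = 14 each, +1 to first 0
Round 5: Cedarfen=41 Ironridge=38 → close Cedarfen (overflow 30)
  41÷1 = 41 each, +1 to first 0

Closure order: Juniper, Dunmere, Fernhollow, Ashgrove, Cedarfen
Last habitat: Ironridge with 79 animals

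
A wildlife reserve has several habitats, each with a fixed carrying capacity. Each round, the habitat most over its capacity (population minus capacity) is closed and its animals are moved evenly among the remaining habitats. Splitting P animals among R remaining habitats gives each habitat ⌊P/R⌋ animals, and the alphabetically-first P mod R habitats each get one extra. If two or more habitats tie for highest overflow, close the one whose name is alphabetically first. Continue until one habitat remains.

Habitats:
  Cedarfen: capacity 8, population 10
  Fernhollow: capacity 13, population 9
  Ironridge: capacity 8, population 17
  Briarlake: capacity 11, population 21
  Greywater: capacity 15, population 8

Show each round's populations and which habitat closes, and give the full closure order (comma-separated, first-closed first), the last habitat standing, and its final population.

Closure order: Briarlake, Ironridge, Cedarfen, Fernhollow
Last habitat: Greywater with 65 animals

Round 1: Briarlake=21 Cedarfen=10 Fernhollow=9 Greywater=8 Ironridge=17 → close Briarlake (overflow 10)
  21÷4 = 5 each, +1 to first 1
Round 2: Cedarfen=16 Fernhollow=14 Greywater=13 Ironridge=22 → close Ironridge (overflow 14)
  22÷3 = 7 each, +1 to first 1
Round 3: Cedarfen=24 Fernhollow=21 Greywater=20 → close Cedarfen (overflow 16)
  24÷2 = 12 each, +1 to first 0
Round 4: Fernhollow=33 Greywater=32 → close Fernhollow (overflow 20)
  33÷1 = 33 each, +1 to first 0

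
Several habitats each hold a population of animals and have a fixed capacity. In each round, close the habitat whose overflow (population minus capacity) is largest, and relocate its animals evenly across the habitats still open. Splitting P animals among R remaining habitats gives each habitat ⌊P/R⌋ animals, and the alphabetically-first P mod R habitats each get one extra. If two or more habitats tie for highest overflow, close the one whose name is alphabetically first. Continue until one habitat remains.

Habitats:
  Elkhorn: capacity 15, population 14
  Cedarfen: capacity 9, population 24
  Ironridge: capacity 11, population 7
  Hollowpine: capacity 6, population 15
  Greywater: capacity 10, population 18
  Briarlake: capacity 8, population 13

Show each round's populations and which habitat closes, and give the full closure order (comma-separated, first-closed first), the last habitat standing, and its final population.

Closure order: Cedarfen, Hollowpine, Greywater, Briarlake, Elkhorn
Last habitat: Ironridge with 91 animals

Round 1: Briarlake=13 Cedarfen=24 Elkhorn=14 Greywater=18 Hollowpine=15 Ironridge=7 → close Cedarfen (overflow 15)
  24÷5 = 4 each, +1 to first 4
Round 2: Briarlake=18 Elkhorn=19 Greywater=23 Hollowpine=20 Ironridge=11 → close Hollowpine (overflow 14)
  20÷4 = 5 each, +1 to first 0
Round 3: Briarlake=23 Elkhorn=24 Greywater=28 Ironridge=16 → close Greywater (overflow 18)
  28÷3 = 9 each, +1 to first 1
Round 4: Briarlake=33 Elkhorn=33 Ironridge=25 → close Briarlake (overflow 25)
  33÷2 = 16 each, +1 to first 1
Round 5: Elkhorn=50 Ironridge=41 → close Elkhorn (overflow 35)
  50÷1 = 50 each, +1 to first 0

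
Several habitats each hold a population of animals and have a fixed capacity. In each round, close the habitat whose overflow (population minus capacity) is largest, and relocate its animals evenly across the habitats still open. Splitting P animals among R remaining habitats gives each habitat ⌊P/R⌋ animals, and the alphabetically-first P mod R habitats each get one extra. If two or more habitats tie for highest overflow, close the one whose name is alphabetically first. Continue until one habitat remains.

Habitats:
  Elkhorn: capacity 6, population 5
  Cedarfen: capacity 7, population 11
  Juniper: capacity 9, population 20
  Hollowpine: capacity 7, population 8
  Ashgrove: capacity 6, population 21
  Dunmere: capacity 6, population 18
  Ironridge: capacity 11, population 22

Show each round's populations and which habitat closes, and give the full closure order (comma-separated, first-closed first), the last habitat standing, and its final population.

Round 1: Ashgrove=21 Cedarfen=11 Dunmere=18 Elkhorn=5 Hollowpine=8 Ironridge=22 Juniper=20 → close Ashgrove (overflow 15)
  21÷6 = 3 each, +1 to first 3
Round 2: Cedarfen=15 Dunmere=22 Elkhorn=9 Hollowpine=11 Ironridge=25 Juniper=23 → close Dunmere (overflow 16)
  22÷5 = 4 each, +1 to first 2
Round 3: Cedarfen=20 Elkhorn=14 Hollowpine=15 Ironridge=29 Juniper=27 → close Ironridge (overflow 18)
  29÷4 = 7 each, +1 to first 1
Round 4: Cedarfen=28 Elkhorn=21 Hollowpine=22 Juniper=34 → close Juniper (overflow 25)
  34÷3 = 11 each, +1 to first 1
Round 5: Cedarfen=40 Elkhorn=32 Hollowpine=33 → close Cedarfen (overflow 33)
  40÷2 = 20 each, +1 to first 0
Round 6: Elkhorn=52 Hollowpine=53 → close Elkhorn (overflow 46)
  52÷1 = 52 each, +1 to first 0

Closure order: Ashgrove, Dunmere, Ironridge, Juniper, Cedarfen, Elkhorn
Last habitat: Hollowpine with 105 animals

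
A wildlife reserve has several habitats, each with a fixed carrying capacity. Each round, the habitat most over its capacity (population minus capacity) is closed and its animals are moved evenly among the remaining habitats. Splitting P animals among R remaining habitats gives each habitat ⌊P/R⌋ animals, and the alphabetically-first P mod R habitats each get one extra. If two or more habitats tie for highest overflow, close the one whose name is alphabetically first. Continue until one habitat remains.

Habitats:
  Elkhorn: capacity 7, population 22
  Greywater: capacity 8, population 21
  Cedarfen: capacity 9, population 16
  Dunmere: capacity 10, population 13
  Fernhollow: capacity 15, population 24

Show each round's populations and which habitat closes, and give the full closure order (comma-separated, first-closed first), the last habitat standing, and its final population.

Closure order: Elkhorn, Greywater, Cedarfen, Fernhollow
Last habitat: Dunmere with 96 animals

Round 1: Cedarfen=16 Dunmere=13 Elkhorn=22 Fernhollow=24 Greywater=21 → close Elkhorn (overflow 15)
  22÷4 = 5 each, +1 to first 2
Round 2: Cedarfen=22 Dunmere=19 Fernhollow=29 Greywater=26 → close Greywater (overflow 18)
  26÷3 = 8 each, +1 to first 2
Round 3: Cedarfen=31 Dunmere=28 Fernhollow=37 → close Cedarfen (overflow 22)
  31÷2 = 15 each, +1 to first 1
Round 4: Dunmere=44 Fernhollow=52 → close Fernhollow (overflow 37)
  52÷1 = 52 each, +1 to first 0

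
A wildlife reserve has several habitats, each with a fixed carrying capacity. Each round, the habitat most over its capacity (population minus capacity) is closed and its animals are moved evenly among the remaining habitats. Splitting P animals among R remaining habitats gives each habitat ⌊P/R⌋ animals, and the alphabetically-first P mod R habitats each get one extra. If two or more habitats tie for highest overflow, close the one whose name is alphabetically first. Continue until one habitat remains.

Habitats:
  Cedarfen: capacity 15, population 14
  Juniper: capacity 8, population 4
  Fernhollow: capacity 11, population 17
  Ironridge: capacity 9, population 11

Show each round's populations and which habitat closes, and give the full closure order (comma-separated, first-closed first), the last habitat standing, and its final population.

Closure order: Fernhollow, Ironridge, Cedarfen
Last habitat: Juniper with 46 animals

Round 1: Cedarfen=14 Fernhollow=17 Ironridge=11 Juniper=4 → close Fernhollow (overflow 6)
  17÷3 = 5 each, +1 to first 2
Round 2: Cedarfen=20 Ironridge=17 Juniper=9 → close Ironridge (overflow 8)
  17÷2 = 8 each, +1 to first 1
Round 3: Cedarfen=29 Juniper=17 → close Cedarfen (overflow 14)
  29÷1 = 29 each, +1 to first 0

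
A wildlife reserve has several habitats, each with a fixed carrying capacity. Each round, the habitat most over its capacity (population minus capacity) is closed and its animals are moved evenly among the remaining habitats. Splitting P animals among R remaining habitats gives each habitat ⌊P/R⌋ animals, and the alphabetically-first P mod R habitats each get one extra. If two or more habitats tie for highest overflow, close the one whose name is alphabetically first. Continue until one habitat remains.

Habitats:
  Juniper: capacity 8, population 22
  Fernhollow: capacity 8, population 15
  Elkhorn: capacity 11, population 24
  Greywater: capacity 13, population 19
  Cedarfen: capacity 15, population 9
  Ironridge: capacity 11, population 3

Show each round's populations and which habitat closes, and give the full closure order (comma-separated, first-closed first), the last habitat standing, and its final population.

Closure order: Juniper, Elkhorn, Fernhollow, Greywater, Cedarfen
Last habitat: Ironridge with 92 animals

Round 1: Cedarfen=9 Elkhorn=24 Fernhollow=15 Greywater=19 Ironridge=3 Juniper=22 → close Juniper (overflow 14)
  22÷5 = 4 each, +1 to first 2
Round 2: Cedarfen=14 Elkhorn=29 Fernhollow=19 Greywater=23 Ironridge=7 → close Elkhorn (overflow 18)
  29÷4 = 7 each, +1 to first 1
Round 3: Cedarfen=22 Fernhollow=26 Greywater=30 Ironridge=14 → close Fernhollow (overflow 18)
  26÷3 = 8 each, +1 to first 2
Round 4: Cedarfen=31 Greywater=39 Ironridge=22 → close Greywater (overflow 26)
  39÷2 = 19 each, +1 to first 1
Round 5: Cedarfen=51 Ironridge=41 → close Cedarfen (overflow 36)
  51÷1 = 51 each, +1 to first 0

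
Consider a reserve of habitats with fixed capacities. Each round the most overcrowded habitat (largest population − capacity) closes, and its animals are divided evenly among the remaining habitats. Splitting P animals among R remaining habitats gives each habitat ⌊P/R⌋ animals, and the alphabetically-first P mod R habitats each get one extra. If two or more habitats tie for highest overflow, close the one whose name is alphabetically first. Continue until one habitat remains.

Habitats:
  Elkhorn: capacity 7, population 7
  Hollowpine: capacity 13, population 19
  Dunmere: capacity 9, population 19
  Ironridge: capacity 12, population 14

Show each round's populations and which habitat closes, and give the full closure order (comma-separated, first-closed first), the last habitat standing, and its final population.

Closure order: Dunmere, Hollowpine, Elkhorn
Last habitat: Ironridge with 59 animals

Round 1: Dunmere=19 Elkhorn=7 Hollowpine=19 Ironridge=14 → close Dunmere (overflow 10)
  19÷3 = 6 each, +1 to first 1
Round 2: Elkhorn=14 Hollowpine=25 Ironridge=20 → close Hollowpine (overflow 12)
  25÷2 = 12 each, +1 to first 1
Round 3: Elkhorn=27 Ironridge=32 → close Elkhorn (overflow 20)
  27÷1 = 27 each, +1 to first 0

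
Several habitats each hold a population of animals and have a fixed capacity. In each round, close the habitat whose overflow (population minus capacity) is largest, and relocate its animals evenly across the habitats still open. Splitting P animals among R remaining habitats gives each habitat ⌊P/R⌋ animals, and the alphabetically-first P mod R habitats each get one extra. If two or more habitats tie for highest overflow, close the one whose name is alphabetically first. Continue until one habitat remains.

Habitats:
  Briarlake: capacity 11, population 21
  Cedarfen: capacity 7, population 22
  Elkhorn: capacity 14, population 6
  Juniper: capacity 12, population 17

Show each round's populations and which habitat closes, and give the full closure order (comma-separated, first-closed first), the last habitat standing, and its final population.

Closure order: Cedarfen, Briarlake, Juniper
Last habitat: Elkhorn with 66 animals

Round 1: Briarlake=21 Cedarfen=22 Elkhorn=6 Juniper=17 → close Cedarfen (overflow 15)
  22÷3 = 7 each, +1 to first 1
Round 2: Briarlake=29 Elkhorn=13 Juniper=24 → close Briarlake (overflow 18)
  29÷2 = 14 each, +1 to first 1
Round 3: Elkhorn=28 Juniper=38 → close Juniper (overflow 26)
  38÷1 = 38 each, +1 to first 0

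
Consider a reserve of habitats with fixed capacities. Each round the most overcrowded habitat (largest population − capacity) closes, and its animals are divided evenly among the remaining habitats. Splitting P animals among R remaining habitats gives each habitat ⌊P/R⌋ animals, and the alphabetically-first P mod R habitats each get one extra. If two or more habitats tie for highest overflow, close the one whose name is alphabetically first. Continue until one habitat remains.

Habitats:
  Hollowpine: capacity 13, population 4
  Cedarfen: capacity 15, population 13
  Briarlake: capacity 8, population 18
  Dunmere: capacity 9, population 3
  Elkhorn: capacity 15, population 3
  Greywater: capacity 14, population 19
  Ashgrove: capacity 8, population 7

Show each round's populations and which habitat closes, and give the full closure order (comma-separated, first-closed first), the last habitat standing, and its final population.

Closure order: Briarlake, Greywater, Ashgrove, Cedarfen, Dunmere, Hollowpine
Last habitat: Elkhorn with 67 animals

Round 1: Ashgrove=7 Briarlake=18 Cedarfen=13 Dunmere=3 Elkhorn=3 Greywater=19 Hollowpine=4 → close Briarlake (overflow 10)
  18÷6 = 3 each, +1 to first 0
Round 2: Ashgrove=10 Cedarfen=16 Dunmere=6 Elkhorn=6 Greywater=22 Hollowpine=7 → close Greywater (overflow 8)
  22÷5 = 4 each, +1 to first 2
Round 3: Ashgrove=15 Cedarfen=21 Dunmere=10 Elkhorn=10 Hollowpine=11 → close Ashgrove (overflow 7)
  15÷4 = 3 each, +1 to first 3
Round 4: Cedarfen=25 Dunmere=14 Elkhorn=14 Hollowpine=14 → close Cedarfen (overflow 10)
  25÷3 = 8 each, +1 to first 1
Round 5: Dunmere=23 Elkhorn=22 Hollowpine=22 → close Dunmere (overflow 14)
  23÷2 = 11 each, +1 to first 1
Round 6: Elkhorn=34 Hollowpine=33 → close Hollowpine (overflow 20)
  33÷1 = 33 each, +1 to first 0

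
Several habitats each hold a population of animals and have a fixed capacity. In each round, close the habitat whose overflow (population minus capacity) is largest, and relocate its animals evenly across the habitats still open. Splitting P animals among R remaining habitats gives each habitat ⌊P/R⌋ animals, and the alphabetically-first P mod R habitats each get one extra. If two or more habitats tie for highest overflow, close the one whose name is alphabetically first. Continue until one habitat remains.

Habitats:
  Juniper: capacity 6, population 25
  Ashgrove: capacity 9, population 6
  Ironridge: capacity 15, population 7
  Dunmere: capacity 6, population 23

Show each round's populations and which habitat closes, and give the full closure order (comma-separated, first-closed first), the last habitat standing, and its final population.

Closure order: Juniper, Dunmere, Ashgrove
Last habitat: Ironridge with 61 animals

Round 1: Ashgrove=6 Dunmere=23 Ironridge=7 Juniper=25 → close Juniper (overflow 19)
  25÷3 = 8 each, +1 to first 1
Round 2: Ashgrove=15 Dunmere=31 Ironridge=15 → close Dunmere (overflow 25)
  31÷2 = 15 each, +1 to first 1
Round 3: Ashgrove=31 Ironridge=30 → close Ashgrove (overflow 22)
  31÷1 = 31 each, +1 to first 0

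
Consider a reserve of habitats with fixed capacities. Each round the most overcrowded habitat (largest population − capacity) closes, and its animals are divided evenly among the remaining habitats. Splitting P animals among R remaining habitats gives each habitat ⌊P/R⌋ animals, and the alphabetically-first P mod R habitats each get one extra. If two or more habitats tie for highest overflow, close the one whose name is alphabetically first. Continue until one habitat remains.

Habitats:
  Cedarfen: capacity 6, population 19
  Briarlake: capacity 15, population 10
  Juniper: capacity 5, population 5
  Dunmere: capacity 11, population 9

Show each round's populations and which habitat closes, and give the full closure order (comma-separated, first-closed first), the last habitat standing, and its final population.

Closure order: Cedarfen, Juniper, Dunmere
Last habitat: Briarlake with 43 animals

Round 1: Briarlake=10 Cedarfen=19 Dunmere=9 Juniper=5 → close Cedarfen (overflow 13)
  19÷3 = 6 each, +1 to first 1
Round 2: Briarlake=17 Dunmere=15 Juniper=11 → close Juniper (overflow 6)
  11÷2 = 5 each, +1 to first 1
Round 3: Briarlake=23 Dunmere=20 → close Dunmere (overflow 9)
  20÷1 = 20 each, +1 to first 0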